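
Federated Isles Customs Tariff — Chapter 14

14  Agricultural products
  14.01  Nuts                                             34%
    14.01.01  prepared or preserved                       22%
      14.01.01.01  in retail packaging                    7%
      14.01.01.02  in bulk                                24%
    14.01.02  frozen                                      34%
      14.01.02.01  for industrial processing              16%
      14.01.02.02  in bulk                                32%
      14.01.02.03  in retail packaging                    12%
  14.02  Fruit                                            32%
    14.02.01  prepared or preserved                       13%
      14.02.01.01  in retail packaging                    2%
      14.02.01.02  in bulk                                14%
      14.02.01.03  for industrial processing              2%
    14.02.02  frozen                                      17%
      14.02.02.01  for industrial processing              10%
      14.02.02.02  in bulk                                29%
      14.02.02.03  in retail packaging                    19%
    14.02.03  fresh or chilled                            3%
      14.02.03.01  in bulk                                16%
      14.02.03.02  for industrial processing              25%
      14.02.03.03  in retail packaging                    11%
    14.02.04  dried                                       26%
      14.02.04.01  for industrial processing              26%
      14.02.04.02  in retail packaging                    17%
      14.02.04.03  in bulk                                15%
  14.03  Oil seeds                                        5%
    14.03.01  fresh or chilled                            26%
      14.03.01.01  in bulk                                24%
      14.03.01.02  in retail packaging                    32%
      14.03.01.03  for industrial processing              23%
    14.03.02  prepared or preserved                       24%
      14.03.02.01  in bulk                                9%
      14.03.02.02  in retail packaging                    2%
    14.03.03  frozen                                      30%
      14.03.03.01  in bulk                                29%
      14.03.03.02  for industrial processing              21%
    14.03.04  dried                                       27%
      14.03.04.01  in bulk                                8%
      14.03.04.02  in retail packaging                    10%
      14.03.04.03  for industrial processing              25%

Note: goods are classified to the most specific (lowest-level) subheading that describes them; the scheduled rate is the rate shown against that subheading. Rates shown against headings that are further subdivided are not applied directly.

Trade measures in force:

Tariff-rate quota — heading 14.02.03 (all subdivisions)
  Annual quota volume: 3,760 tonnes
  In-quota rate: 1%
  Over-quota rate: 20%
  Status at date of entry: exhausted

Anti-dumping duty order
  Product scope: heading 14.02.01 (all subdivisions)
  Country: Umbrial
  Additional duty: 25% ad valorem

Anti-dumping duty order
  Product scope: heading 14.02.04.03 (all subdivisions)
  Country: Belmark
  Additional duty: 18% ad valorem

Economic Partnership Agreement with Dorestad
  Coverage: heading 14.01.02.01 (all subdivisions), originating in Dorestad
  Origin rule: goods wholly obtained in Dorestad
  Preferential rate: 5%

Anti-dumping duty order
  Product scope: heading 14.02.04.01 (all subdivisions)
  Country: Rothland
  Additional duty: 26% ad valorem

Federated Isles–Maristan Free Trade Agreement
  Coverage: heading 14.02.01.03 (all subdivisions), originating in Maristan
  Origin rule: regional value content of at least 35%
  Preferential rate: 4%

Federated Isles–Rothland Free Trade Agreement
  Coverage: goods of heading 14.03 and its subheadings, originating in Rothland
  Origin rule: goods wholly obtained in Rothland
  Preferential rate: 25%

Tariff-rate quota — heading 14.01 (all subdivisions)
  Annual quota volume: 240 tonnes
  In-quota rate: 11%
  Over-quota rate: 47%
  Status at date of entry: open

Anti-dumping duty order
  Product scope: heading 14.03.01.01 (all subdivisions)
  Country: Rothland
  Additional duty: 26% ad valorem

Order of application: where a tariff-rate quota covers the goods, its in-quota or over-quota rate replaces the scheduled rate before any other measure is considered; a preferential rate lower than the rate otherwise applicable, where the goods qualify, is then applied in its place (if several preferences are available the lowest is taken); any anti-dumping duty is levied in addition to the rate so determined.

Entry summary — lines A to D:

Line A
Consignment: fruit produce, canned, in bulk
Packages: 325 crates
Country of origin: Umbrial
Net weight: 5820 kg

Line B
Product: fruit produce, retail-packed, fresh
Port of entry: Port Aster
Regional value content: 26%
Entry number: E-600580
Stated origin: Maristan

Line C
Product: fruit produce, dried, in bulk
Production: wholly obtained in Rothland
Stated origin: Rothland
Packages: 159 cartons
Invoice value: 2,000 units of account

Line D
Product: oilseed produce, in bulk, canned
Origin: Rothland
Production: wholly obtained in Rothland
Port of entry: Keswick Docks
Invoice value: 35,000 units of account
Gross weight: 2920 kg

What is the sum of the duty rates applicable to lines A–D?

83%

Line A: fruit → 14.02; canned → 14.02.01; in bulk → 14.02.01.02. Scheduled 14%. anti-dumping (Umbrial, 14.02.01): +25%; total 14% + 25% = 39%. → 39%.
Line B: fruit → 14.02; fresh → 14.02.03; retail-packed → 14.02.03.03. Scheduled 11%. quota on 14.02.03 exhausted → over-quota 20%; Maristan agreement on 14.02.01.03: 14.02.03.03 not covered. → 20%.
Line C: fruit → 14.02; dried → 14.02.04; in bulk → 14.02.04.03. Scheduled 15%. Rothland agreement on 14.03: 14.02.04.03 not covered. → 15%.
Line D: oilseed → 14.03; canned → 14.03.02; in bulk → 14.03.02.01. Scheduled 9%. Rothland agreement on 14.03: wholly obtained → 25% available; preference 25% not lower than 9% → no reduction. → 9%.
Sum: 39% + 20% + 15% + 9% = 83%.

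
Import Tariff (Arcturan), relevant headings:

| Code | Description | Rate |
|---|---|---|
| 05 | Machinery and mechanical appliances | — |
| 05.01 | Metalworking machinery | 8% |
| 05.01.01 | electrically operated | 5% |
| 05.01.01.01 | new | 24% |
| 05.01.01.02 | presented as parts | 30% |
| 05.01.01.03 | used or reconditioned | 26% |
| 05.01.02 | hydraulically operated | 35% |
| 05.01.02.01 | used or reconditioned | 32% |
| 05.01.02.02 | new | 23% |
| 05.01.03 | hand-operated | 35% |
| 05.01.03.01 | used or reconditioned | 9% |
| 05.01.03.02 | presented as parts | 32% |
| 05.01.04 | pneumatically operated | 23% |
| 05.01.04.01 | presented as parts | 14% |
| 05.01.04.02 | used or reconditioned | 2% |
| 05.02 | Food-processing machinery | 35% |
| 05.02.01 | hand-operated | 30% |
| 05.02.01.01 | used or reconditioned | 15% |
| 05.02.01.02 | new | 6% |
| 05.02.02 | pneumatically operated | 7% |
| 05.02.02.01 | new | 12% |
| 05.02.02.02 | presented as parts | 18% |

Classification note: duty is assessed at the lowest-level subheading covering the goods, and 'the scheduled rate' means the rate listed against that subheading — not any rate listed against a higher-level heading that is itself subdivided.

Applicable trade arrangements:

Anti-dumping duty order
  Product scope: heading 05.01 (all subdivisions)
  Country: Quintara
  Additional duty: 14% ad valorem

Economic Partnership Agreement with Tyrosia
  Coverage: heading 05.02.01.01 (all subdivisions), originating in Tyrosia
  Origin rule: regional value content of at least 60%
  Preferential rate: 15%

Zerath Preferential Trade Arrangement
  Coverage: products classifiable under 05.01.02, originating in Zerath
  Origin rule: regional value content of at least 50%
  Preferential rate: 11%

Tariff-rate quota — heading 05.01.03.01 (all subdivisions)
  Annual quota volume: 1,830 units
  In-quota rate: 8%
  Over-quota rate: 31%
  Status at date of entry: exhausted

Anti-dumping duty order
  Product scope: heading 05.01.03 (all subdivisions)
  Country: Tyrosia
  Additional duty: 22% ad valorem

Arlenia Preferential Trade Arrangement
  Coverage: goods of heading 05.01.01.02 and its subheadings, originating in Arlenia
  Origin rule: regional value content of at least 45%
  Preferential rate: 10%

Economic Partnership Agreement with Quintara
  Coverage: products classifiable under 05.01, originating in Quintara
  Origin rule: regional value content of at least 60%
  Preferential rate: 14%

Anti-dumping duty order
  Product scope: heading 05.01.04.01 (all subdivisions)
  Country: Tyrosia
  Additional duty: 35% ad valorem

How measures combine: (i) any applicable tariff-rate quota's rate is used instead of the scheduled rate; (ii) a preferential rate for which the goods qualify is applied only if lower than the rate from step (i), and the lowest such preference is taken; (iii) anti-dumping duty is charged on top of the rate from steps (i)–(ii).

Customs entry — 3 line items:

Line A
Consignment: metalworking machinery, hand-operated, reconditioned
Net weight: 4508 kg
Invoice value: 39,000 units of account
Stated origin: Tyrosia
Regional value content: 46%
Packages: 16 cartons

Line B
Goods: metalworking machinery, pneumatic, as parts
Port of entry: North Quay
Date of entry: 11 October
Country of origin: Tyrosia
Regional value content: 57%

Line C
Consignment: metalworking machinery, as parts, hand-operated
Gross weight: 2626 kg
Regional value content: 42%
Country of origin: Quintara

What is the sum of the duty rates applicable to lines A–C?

Line A: metalworking → 05.01; hand-operated → 05.01.03; reconditioned → 05.01.03.01. Scheduled 9%. quota on 05.01.03.01 exhausted → over-quota 31%; Tyrosia agreement on 05.02.01.01: 05.01.03.01 not covered; anti-dumping (Tyrosia, 05.01.03): +22%; total 31% + 22% = 53%. → 53%.
Line B: metalworking → 05.01; pneumatic → 05.01.04; as parts → 05.01.04.01. Scheduled 14%. Tyrosia agreement on 05.02.01.01: 05.01.04.01 not covered; anti-dumping (Tyrosia, 05.01.04.01): +35%; total 14% + 35% = 49%. → 49%.
Line C: metalworking → 05.01; hand-operated → 05.01.03; as parts → 05.01.03.02. Scheduled 32%. Quintara agreement on 05.01: RVC < 60%; anti-dumping (Quintara, 05.01): +14%; total 32% + 14% = 46%. → 46%.
Sum: 53% + 49% + 46% = 148%.

148%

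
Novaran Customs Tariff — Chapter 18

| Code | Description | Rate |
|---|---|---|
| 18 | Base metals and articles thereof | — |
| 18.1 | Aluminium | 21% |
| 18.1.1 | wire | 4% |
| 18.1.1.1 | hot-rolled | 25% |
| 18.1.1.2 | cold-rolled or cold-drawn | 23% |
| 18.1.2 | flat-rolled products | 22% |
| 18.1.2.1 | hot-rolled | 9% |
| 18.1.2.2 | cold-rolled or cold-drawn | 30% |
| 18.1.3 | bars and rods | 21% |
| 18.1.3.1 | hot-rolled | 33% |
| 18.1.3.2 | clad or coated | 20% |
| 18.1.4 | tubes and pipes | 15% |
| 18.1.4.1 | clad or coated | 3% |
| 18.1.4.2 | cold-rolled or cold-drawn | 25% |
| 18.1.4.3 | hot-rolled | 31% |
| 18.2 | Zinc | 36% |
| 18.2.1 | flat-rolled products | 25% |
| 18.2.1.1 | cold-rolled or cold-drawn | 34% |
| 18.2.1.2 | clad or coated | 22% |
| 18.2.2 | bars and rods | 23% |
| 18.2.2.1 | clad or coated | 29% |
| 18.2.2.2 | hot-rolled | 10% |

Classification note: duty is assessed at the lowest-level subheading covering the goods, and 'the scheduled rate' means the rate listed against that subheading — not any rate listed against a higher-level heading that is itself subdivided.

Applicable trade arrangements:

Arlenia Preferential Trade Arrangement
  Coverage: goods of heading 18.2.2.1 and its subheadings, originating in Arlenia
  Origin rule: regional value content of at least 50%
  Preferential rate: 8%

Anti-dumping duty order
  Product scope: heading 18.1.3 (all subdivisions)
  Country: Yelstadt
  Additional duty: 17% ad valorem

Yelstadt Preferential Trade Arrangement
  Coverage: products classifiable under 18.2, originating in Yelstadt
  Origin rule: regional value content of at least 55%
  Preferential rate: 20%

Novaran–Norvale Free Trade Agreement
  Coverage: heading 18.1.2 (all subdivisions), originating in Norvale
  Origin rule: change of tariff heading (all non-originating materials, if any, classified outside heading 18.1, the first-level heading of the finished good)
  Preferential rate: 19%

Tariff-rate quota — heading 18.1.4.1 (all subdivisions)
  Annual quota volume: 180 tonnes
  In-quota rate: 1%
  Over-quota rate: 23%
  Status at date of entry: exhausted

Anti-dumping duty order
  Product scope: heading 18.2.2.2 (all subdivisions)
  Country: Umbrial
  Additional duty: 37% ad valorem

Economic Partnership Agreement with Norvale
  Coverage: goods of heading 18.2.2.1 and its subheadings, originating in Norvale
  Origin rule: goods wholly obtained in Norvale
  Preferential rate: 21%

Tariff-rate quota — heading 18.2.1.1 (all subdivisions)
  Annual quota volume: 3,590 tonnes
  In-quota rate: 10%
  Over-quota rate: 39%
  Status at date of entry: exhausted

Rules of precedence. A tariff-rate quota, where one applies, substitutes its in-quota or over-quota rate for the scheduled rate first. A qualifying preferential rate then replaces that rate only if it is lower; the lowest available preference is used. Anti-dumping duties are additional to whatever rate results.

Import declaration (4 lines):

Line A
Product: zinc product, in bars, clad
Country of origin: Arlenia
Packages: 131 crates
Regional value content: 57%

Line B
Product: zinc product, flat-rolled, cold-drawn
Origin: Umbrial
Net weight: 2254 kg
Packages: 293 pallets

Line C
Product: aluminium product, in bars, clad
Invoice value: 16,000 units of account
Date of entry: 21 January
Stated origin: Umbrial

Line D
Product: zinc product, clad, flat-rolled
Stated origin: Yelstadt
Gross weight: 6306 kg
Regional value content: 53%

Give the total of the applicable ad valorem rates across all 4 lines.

Line A: zinc → 18.2; in bars → 18.2.2; clad → 18.2.2.1. Scheduled 29%. Arlenia agreement on 18.2.2.1: RVC ≥ 50% → 8% available; preferential 8%. → 8%.
Line B: zinc → 18.2; flat-rolled → 18.2.1; cold-drawn → 18.2.1.1. Scheduled 34%. quota on 18.2.1.1 exhausted → over-quota 39%. → 39%.
Line C: aluminium → 18.1; in bars → 18.1.3; clad → 18.1.3.2. Scheduled 20%. No special measure applies. → 20%.
Line D: zinc → 18.2; flat-rolled → 18.2.1; clad → 18.2.1.2. Scheduled 22%. Yelstadt agreement on 18.2: RVC < 55%. → 22%.
Sum: 8% + 39% + 20% + 22% = 89%.

89%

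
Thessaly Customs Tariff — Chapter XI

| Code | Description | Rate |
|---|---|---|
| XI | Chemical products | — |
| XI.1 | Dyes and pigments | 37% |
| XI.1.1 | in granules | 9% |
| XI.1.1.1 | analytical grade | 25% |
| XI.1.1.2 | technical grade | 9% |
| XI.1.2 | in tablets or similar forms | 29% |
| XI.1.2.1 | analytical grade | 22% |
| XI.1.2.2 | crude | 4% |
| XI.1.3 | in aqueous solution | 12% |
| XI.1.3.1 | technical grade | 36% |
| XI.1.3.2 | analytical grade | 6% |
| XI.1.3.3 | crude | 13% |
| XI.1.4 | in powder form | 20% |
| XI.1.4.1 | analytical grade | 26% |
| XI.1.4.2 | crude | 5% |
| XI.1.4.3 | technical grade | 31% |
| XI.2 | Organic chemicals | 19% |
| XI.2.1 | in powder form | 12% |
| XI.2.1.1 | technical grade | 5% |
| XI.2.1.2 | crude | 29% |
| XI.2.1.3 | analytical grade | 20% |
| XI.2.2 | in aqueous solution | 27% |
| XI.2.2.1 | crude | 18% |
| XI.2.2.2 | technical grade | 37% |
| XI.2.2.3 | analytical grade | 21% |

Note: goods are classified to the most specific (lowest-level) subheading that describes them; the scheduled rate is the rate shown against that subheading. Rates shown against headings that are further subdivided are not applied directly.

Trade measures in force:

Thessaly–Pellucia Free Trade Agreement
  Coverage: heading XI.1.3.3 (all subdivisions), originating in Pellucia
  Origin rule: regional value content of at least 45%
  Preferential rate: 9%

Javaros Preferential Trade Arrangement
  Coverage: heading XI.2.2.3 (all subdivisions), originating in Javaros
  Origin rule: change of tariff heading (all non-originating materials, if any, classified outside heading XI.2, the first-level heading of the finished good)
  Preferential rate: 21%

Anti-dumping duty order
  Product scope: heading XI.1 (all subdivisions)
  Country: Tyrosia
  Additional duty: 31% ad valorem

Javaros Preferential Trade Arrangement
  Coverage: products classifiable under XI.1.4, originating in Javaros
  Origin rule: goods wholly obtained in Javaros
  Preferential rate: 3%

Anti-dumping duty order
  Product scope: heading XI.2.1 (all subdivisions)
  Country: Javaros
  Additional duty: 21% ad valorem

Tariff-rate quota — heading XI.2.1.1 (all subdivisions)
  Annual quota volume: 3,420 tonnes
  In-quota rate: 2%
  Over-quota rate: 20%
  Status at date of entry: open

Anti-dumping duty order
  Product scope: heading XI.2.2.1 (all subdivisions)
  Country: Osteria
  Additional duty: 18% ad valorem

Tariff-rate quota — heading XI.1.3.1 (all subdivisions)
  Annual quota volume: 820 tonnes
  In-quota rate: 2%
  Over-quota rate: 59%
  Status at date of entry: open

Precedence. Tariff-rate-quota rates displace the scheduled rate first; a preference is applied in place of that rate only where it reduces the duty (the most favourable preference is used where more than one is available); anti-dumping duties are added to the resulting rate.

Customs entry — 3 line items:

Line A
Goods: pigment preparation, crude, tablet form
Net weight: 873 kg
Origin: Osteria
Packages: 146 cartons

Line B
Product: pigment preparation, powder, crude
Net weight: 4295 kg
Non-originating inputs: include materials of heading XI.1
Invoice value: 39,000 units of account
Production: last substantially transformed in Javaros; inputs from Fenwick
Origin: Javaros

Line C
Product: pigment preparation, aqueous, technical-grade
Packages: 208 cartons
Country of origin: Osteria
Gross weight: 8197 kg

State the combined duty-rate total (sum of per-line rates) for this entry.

Line A: pigment → XI.1; tablet form → XI.1.2; crude → XI.1.2.2. Scheduled 4%. No special measure applies. → 4%.
Line B: pigment → XI.1; powder → XI.1.4; crude → XI.1.4.2. Scheduled 5%. Javaros agreement on XI.2.2.3: XI.1.4.2 not covered; Javaros agreement on XI.1.4: not wholly obtained. → 5%.
Line C: pigment → XI.1; aqueous → XI.1.3; technical-grade → XI.1.3.1. Scheduled 36%. quota on XI.1.3.1 open → in-quota 2%. → 2%.
Sum: 4% + 5% + 2% = 11%.

11%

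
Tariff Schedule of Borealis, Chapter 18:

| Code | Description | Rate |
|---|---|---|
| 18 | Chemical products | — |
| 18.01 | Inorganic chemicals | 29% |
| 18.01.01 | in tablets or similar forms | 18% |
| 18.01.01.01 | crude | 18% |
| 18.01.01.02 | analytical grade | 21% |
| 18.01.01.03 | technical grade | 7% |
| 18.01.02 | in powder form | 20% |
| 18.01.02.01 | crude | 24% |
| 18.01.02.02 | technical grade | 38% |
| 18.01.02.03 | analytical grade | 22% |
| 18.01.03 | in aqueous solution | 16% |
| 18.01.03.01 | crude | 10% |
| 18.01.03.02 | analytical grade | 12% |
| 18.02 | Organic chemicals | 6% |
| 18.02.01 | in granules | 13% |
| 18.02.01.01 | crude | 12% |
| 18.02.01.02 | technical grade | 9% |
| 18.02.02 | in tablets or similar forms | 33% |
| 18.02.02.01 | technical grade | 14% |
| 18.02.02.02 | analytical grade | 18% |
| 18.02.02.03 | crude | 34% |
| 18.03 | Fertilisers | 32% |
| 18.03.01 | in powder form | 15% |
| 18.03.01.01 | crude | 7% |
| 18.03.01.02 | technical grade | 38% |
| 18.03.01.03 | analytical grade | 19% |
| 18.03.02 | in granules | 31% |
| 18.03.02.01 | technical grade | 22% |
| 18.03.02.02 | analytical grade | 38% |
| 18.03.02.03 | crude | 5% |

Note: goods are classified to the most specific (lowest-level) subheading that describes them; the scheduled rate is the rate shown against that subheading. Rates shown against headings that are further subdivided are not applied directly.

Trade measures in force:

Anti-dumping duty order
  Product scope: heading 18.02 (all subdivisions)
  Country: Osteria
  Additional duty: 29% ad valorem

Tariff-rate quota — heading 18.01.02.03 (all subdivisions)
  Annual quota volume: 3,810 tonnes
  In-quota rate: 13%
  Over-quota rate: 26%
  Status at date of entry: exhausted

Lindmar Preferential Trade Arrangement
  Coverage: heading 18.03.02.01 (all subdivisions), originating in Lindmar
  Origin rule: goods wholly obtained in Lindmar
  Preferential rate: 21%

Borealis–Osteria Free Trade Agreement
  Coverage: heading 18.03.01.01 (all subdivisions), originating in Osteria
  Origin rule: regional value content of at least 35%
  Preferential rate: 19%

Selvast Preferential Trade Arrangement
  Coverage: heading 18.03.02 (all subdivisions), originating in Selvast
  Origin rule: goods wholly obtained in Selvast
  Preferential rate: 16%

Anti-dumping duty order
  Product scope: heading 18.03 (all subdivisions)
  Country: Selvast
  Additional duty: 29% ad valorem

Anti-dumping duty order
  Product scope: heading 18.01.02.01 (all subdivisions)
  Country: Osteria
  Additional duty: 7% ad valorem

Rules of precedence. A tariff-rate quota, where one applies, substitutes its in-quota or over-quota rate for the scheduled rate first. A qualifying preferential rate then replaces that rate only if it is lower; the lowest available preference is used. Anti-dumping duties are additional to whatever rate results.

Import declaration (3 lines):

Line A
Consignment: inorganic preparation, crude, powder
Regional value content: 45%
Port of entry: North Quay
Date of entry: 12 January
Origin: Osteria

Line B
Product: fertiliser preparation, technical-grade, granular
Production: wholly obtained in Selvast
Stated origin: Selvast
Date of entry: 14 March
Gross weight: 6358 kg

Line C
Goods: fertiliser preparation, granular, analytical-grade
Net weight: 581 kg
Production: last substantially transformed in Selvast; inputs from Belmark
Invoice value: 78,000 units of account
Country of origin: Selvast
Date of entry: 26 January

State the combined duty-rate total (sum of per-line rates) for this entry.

143%

Line A: inorganic → 18.01; powder → 18.01.02; crude → 18.01.02.01. Scheduled 24%. Osteria agreement on 18.03.01.01: 18.01.02.01 not covered; anti-dumping (Osteria, 18.01.02.01): +7%; total 24% + 7% = 31%. → 31%.
Line B: fertiliser → 18.03; granular → 18.03.02; technical-grade → 18.03.02.01. Scheduled 22%. Selvast agreement on 18.03.02: wholly obtained → 16% available; preferential 16%; anti-dumping (Selvast, 18.03): +29%; total 16% + 29% = 45%. → 45%.
Line C: fertiliser → 18.03; granular → 18.03.02; analytical-grade → 18.03.02.02. Scheduled 38%. Selvast agreement on 18.03.02: not wholly obtained; anti-dumping (Selvast, 18.03): +29%; total 38% + 29% = 67%. → 67%.
Sum: 31% + 45% + 67% = 143%.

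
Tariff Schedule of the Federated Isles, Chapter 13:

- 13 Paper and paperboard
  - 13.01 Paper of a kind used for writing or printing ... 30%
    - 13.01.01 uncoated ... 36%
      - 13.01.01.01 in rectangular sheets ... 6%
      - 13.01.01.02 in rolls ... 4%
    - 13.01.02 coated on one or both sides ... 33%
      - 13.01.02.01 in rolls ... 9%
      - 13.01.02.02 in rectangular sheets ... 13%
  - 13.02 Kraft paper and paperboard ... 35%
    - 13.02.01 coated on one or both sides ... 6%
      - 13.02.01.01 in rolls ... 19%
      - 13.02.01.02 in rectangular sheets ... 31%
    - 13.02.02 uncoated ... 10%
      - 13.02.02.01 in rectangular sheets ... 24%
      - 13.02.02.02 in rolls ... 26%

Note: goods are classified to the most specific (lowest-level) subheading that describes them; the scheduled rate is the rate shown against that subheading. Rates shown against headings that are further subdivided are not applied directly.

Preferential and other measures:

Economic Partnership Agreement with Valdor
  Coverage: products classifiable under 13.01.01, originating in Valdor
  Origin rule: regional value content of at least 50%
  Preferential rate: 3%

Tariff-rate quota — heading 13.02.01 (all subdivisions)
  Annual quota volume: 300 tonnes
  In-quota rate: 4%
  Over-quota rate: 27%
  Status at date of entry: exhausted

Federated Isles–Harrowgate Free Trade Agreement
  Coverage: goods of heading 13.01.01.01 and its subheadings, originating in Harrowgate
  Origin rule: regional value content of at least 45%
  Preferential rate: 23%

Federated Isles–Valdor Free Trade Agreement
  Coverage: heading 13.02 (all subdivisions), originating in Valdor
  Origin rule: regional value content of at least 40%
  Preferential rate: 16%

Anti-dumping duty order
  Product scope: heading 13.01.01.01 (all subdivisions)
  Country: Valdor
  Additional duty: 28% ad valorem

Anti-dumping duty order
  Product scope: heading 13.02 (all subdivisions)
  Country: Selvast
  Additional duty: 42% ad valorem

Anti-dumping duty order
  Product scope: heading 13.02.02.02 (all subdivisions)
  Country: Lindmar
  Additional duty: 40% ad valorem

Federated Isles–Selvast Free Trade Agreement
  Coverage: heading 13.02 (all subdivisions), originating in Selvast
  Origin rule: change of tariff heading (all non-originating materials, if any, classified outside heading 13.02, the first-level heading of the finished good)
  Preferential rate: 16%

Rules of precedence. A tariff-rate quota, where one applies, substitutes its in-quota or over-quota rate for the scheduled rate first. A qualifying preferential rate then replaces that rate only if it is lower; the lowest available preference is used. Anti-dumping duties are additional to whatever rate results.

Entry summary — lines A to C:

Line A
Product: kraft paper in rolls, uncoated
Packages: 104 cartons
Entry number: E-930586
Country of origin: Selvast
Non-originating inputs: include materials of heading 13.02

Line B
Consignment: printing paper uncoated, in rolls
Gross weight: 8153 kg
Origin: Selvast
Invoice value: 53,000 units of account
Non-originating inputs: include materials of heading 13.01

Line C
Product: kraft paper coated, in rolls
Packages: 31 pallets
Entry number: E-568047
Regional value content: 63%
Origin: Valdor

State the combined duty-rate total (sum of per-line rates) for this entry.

Line A: kraft paper → 13.02; uncoated → 13.02.02; in rolls → 13.02.02.02. Scheduled 26%. Selvast agreement on 13.02: CTH not met; anti-dumping (Selvast, 13.02): +42%; total 26% + 42% = 68%. → 68%.
Line B: printing paper → 13.01; uncoated → 13.01.01; in rolls → 13.01.01.02. Scheduled 4%. Selvast agreement on 13.02: 13.01.01.02 not covered. → 4%.
Line C: kraft paper → 13.02; coated → 13.02.01; in rolls → 13.02.01.01. Scheduled 19%. quota on 13.02.01 exhausted → over-quota 27%; Valdor agreement on 13.01.01: 13.02.01.01 not covered; Valdor agreement on 13.02: RVC ≥ 40% → 16% available; preferential 16%. → 16%.
Sum: 68% + 4% + 16% = 88%.

88%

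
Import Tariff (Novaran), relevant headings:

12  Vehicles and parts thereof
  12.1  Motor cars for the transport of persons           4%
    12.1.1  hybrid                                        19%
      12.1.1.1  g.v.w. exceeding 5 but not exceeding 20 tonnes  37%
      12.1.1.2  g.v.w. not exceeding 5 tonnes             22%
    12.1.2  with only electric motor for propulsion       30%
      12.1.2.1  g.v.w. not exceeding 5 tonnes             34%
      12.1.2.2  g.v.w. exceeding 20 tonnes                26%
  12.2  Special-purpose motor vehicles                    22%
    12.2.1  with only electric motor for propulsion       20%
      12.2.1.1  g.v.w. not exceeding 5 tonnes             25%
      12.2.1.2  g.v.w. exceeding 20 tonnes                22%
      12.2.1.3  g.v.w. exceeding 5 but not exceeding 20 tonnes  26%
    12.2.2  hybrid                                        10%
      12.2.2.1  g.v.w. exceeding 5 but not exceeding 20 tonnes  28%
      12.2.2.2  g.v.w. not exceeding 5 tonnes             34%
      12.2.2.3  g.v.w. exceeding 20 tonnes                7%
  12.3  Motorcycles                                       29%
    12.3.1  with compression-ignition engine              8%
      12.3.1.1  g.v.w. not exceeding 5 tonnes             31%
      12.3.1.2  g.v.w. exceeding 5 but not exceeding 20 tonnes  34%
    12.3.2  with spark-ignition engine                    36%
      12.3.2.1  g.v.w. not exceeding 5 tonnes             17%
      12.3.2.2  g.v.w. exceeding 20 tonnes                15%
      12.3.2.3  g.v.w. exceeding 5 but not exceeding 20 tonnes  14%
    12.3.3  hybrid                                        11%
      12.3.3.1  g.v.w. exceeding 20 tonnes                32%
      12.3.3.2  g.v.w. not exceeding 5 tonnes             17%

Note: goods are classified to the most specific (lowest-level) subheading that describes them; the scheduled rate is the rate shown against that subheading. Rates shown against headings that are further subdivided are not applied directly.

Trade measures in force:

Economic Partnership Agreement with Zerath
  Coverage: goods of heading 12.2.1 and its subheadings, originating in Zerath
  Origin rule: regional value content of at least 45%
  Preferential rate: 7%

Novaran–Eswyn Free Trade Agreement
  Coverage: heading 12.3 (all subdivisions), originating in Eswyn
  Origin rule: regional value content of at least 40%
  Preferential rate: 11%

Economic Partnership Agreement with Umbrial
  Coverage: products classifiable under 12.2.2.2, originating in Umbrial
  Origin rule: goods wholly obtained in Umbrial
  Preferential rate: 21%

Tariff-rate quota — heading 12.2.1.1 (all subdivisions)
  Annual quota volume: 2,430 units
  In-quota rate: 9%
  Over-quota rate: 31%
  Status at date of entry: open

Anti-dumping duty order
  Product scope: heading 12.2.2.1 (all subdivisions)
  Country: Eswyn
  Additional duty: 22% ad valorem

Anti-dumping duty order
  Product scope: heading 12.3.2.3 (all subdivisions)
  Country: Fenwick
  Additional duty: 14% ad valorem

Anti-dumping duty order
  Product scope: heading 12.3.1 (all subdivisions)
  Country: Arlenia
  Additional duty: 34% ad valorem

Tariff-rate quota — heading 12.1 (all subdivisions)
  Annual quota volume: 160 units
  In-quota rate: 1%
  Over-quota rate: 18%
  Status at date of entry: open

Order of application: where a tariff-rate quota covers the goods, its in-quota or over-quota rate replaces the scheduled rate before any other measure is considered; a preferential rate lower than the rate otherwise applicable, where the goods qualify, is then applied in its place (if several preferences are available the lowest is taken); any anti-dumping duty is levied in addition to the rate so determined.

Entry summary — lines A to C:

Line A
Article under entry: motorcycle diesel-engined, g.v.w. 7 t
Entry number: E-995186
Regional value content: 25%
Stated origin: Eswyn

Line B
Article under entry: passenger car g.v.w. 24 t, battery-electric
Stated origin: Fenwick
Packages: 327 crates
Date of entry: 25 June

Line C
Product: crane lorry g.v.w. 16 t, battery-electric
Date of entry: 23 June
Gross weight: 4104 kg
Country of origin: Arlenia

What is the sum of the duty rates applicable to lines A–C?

61%

Line A: motorcycle → 12.3; diesel-engined → 12.3.1; g.v.w. 7 t → 12.3.1.2. Scheduled 34%. Eswyn agreement on 12.3: RVC < 40%. → 34%.
Line B: passenger car → 12.1; battery-electric → 12.1.2; g.v.w. 24 t → 12.1.2.2. Scheduled 26%. quota on 12.1 open → in-quota 1%. → 1%.
Line C: crane lorry → 12.2; battery-electric → 12.2.1; g.v.w. 16 t → 12.2.1.3. Scheduled 26%. No special measure applies. → 26%.
Sum: 34% + 1% + 26% = 61%.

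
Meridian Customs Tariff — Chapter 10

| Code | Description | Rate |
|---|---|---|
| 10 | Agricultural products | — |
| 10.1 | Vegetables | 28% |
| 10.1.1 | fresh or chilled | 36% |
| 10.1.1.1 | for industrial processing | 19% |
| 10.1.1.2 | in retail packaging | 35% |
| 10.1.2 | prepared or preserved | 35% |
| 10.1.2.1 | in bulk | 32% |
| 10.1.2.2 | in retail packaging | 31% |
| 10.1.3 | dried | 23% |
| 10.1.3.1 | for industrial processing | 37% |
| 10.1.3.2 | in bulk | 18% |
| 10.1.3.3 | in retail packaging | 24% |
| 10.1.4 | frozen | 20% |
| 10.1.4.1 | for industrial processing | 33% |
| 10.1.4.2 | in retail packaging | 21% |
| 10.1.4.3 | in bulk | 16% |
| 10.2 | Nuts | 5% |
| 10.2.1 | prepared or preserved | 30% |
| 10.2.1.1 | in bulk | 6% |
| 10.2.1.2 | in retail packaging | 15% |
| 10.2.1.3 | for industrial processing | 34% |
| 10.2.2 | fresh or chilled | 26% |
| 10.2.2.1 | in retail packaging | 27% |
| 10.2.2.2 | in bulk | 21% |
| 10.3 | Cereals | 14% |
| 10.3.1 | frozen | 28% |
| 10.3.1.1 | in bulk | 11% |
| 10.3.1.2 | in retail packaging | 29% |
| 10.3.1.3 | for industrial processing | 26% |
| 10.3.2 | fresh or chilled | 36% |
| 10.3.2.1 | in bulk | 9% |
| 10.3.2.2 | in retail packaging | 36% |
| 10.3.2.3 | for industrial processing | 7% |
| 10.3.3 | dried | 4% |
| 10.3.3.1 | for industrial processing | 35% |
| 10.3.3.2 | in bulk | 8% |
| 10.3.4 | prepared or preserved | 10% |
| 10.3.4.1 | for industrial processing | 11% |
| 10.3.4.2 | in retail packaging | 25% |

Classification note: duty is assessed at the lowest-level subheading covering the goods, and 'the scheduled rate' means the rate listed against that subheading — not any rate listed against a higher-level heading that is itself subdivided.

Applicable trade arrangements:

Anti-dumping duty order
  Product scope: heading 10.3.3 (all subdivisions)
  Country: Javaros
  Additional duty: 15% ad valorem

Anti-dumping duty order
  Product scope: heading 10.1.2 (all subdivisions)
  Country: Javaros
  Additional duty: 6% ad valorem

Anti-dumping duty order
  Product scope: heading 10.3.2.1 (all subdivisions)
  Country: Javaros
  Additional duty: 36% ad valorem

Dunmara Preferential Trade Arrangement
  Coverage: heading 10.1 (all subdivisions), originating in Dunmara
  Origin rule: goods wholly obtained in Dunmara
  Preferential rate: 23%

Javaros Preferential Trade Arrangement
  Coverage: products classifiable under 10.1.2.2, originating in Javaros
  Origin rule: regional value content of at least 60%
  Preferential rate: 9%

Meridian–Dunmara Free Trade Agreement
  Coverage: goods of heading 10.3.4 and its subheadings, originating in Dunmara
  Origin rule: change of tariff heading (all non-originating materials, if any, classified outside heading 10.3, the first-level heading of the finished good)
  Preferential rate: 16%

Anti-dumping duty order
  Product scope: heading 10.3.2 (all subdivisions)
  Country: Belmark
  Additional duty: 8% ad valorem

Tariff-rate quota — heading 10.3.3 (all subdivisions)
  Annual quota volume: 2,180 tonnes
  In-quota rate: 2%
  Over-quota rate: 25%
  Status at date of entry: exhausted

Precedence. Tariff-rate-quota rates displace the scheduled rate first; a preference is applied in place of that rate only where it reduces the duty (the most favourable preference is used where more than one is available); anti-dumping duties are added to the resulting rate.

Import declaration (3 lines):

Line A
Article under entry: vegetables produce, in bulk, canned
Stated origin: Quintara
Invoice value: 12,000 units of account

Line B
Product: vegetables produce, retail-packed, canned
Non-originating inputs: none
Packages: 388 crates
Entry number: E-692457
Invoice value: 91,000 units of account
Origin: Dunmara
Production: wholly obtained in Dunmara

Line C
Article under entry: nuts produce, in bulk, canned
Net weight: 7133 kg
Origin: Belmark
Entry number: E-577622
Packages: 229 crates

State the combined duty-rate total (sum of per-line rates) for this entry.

61%

Line A: vegetables → 10.1; canned → 10.1.2; in bulk → 10.1.2.1. Scheduled 32%. No special measure applies. → 32%.
Line B: vegetables → 10.1; canned → 10.1.2; retail-packed → 10.1.2.2. Scheduled 31%. Dunmara agreement on 10.1: wholly obtained → 23% available; Dunmara agreement on 10.3.4: 10.1.2.2 not covered; preferential 23%. → 23%.
Line C: nuts → 10.2; canned → 10.2.1; in bulk → 10.2.1.1. Scheduled 6%. No special measure applies. → 6%.
Sum: 32% + 23% + 6% = 61%.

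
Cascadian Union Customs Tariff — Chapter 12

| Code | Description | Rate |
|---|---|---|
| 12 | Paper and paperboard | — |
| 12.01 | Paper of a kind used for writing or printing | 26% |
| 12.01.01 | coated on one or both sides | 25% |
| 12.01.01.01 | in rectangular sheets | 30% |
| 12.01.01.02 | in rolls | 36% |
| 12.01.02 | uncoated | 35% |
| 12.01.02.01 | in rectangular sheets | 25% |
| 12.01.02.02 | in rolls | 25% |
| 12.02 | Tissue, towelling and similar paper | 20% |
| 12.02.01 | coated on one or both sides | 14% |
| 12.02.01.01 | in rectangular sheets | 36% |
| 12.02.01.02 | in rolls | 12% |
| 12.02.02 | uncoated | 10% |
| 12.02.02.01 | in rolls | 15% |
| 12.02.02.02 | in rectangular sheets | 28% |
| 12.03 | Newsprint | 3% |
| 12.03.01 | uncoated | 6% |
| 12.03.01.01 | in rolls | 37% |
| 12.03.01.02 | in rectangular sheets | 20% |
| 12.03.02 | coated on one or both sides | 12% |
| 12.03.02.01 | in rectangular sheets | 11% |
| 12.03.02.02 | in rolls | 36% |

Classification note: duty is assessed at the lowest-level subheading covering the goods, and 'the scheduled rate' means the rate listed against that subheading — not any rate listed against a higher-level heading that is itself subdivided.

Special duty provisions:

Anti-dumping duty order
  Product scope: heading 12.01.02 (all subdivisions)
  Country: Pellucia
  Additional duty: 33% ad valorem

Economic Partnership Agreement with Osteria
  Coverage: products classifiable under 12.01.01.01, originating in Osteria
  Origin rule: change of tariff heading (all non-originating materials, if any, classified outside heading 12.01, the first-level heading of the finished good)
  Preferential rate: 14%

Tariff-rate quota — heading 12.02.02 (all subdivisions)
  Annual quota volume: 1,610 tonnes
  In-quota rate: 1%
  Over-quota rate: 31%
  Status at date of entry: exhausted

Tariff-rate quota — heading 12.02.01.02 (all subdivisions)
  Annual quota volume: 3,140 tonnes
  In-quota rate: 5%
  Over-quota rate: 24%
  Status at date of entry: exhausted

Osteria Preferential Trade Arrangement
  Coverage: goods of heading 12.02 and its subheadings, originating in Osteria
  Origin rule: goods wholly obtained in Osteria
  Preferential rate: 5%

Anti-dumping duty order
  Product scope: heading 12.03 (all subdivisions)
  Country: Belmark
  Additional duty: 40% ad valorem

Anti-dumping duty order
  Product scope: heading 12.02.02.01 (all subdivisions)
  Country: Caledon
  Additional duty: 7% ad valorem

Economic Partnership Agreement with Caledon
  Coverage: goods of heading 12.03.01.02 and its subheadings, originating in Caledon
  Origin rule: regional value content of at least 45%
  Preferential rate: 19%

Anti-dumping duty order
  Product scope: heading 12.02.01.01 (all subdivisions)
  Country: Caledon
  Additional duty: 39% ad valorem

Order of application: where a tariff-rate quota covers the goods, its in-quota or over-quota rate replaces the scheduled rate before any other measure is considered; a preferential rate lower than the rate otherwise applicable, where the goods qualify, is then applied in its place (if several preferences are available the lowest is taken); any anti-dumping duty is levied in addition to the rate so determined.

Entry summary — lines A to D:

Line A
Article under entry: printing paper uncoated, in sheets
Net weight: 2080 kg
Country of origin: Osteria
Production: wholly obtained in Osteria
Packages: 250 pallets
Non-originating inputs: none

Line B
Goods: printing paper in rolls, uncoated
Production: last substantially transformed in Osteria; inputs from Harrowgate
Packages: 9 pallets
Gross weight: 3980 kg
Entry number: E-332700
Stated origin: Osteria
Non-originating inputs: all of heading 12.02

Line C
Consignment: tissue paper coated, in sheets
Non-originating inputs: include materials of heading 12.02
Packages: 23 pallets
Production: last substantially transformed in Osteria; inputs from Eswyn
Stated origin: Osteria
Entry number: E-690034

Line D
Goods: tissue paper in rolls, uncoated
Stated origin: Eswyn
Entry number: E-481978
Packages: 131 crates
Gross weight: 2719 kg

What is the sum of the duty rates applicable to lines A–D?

Line A: printing paper → 12.01; uncoated → 12.01.02; in sheets → 12.01.02.01. Scheduled 25%. Osteria agreement on 12.01.01.01: 12.01.02.01 not covered; Osteria agreement on 12.02: 12.01.02.01 not covered. → 25%.
Line B: printing paper → 12.01; uncoated → 12.01.02; in rolls → 12.01.02.02. Scheduled 25%. Osteria agreement on 12.01.01.01: 12.01.02.02 not covered; Osteria agreement on 12.02: 12.01.02.02 not covered. → 25%.
Line C: tissue paper → 12.02; coated → 12.02.01; in sheets → 12.02.01.01. Scheduled 36%. Osteria agreement on 12.01.01.01: 12.02.01.01 not covered; Osteria agreement on 12.02: not wholly obtained. → 36%.
Line D: tissue paper → 12.02; uncoated → 12.02.02; in rolls → 12.02.02.01. Scheduled 15%. quota on 12.02.02 exhausted → over-quota 31%. → 31%.
Sum: 25% + 25% + 36% + 31% = 117%.

117%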